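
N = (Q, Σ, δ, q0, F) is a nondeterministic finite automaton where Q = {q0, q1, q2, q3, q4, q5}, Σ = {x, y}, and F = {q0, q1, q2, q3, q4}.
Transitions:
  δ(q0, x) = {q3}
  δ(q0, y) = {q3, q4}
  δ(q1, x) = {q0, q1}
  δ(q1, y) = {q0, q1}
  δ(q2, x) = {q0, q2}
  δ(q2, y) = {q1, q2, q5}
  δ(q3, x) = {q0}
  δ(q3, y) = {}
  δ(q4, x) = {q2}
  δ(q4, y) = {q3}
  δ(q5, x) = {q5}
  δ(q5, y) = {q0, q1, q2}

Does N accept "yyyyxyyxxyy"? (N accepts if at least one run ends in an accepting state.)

Start: {q0}
read y: {q3, q4}
read y: {q3}
read y: {}
The reachable set is empty and stays empty for the remaining 8 symbols.
Reachable ∩ accepting = {} — empty.

rejected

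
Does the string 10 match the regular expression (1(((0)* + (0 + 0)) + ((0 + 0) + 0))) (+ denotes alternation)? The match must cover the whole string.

Split as 1·0: 1 matches 1 and (((0)*+(0+0))+((0+0)+0)) matches 0.

yes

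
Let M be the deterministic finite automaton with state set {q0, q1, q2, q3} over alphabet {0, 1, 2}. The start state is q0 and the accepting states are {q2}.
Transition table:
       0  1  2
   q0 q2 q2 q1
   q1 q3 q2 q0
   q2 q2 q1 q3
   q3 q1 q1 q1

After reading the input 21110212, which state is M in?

q0

q0 --2--> q1
q1 --1--> q2
q2 --1--> q1
q1 --1--> q2
q2 --0--> q2
q2 --2--> q3
q3 --1--> q1
q1 --2--> q0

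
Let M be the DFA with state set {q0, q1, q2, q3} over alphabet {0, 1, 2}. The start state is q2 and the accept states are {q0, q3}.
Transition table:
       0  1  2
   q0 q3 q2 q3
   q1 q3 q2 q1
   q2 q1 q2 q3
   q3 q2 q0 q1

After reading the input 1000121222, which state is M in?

q1

q2 --1--> q2
q2 --0--> q1
q1 --0--> q3
q3 --0--> q2
q2 --1--> q2
q2 --2--> q3
q3 --1--> q0
q0 --2--> q3
q3 --2--> q1
q1 --2--> q1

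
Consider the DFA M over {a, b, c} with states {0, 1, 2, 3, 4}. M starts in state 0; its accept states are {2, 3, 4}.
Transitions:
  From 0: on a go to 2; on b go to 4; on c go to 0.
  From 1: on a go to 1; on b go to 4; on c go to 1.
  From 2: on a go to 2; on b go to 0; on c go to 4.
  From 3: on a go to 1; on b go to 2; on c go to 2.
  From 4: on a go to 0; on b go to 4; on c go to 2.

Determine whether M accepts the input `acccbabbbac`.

rejected

0 --a--> 2
2 --c--> 4
4 --c--> 2
2 --c--> 4
4 --b--> 4
4 --a--> 0
0 --b--> 4
4 --b--> 4
4 --b--> 4
4 --a--> 0
0 --c--> 0
End in state 0, which is not an accepting state.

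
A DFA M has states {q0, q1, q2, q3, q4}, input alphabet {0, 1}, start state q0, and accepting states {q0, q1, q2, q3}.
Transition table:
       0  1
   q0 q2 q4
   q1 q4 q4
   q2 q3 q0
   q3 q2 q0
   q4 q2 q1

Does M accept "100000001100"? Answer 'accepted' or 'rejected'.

accepted

q0 --1--> q4
q4 --0--> q2
q2 --0--> q3
q3 --0--> q2
q2 --0--> q3
q3 --0--> q2
q2 --0--> q3
q3 --0--> q2
q2 --1--> q0
q0 --1--> q4
q4 --0--> q2
q2 --0--> q3
End in state q3, which is an accepting state.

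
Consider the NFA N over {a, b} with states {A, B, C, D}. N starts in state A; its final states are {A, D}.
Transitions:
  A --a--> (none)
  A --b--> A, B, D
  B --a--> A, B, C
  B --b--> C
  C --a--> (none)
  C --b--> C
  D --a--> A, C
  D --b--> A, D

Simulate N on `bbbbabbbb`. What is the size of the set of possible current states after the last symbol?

4

Start: {A}
read b: {A, B, D}
read b: {A, B, C, D}
read b: {A, B, C, D}
read b: {A, B, C, D}
read a: {A, B, C}
read b: {A, B, C, D}
read b: {A, B, C, D}
read b: {A, B, C, D}
read b: {A, B, C, D}
Final reachable set {A, B, C, D} has 4 states.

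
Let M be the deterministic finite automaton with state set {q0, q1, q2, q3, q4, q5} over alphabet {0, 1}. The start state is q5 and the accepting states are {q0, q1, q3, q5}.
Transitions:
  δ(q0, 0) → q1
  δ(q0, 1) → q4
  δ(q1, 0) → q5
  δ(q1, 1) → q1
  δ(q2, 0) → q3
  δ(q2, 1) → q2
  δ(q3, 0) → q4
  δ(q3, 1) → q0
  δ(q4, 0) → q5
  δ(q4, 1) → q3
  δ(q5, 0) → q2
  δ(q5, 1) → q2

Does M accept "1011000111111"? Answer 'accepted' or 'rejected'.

accepted

q5 --1--> q2
q2 --0--> q3
q3 --1--> q0
q0 --1--> q4
q4 --0--> q5
q5 --0--> q2
q2 --0--> q3
q3 --1--> q0
q0 --1--> q4
q4 --1--> q3
q3 --1--> q0
q0 --1--> q4
q4 --1--> q3
End in state q3, which is an accepting state.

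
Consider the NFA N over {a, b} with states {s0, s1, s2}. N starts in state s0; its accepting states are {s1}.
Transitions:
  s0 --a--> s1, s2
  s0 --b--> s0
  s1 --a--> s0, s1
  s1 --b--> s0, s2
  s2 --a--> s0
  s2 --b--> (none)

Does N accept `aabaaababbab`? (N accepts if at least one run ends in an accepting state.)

rejected

Start: {s0}
read a: {s1, s2}
read a: {s0, s1}
read b: {s0, s2}
read a: {s0, s1, s2}
read a: {s0, s1, s2}
read a: {s0, s1, s2}
read b: {s0, s2}
read a: {s0, s1, s2}
read b: {s0, s2}
read b: {s0}
read a: {s1, s2}
read b: {s0, s2}
Reachable ∩ accepting = {} — empty.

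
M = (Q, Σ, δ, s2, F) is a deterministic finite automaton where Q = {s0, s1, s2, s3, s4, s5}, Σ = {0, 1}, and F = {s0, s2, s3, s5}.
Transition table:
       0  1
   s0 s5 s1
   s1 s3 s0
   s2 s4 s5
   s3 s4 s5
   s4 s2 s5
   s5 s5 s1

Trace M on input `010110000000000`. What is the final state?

s5

s2 --0--> s4
s4 --1--> s5
s5 --0--> s5
s5 --1--> s1
s1 --1--> s0
s0 --0--> s5
s5 --0--> s5
s5 --0--> s5
s5 --0--> s5
s5 --0--> s5
s5 --0--> s5
s5 --0--> s5
s5 --0--> s5
s5 --0--> s5
s5 --0--> s5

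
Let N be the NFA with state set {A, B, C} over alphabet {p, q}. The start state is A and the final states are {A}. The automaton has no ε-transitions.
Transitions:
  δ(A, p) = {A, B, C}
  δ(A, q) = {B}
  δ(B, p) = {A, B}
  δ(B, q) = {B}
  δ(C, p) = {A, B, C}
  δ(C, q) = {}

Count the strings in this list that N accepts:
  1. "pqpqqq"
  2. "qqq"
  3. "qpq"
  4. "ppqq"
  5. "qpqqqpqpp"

1

"pqpqqq": rejected
"qqq": rejected
"qpq": rejected
"ppqq": rejected
"qpqqqpqpp": accepted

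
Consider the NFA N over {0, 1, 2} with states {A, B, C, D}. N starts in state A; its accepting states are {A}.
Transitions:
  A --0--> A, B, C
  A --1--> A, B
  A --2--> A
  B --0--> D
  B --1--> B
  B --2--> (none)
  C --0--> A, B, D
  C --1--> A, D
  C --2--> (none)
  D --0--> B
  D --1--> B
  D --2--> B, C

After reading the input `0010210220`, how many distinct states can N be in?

Start: {A}
read 0: {A, B, C}
read 0: {A, B, C, D}
read 1: {A, B, D}
read 0: {A, B, C, D}
read 2: {A, B, C}
read 1: {A, B, D}
read 0: {A, B, C, D}
read 2: {A, B, C}
read 2: {A}
read 0: {A, B, C}
Final reachable set {A, B, C} has 3 states.

3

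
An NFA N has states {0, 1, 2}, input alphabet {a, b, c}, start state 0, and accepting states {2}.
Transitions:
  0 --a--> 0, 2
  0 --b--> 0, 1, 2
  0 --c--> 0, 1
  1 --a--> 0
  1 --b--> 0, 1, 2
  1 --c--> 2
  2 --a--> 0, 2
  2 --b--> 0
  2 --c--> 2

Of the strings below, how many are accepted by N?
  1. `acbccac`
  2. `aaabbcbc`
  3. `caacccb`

3

`acbccac`: accepted
`aaabbcbc`: accepted
`caacccb`: accepted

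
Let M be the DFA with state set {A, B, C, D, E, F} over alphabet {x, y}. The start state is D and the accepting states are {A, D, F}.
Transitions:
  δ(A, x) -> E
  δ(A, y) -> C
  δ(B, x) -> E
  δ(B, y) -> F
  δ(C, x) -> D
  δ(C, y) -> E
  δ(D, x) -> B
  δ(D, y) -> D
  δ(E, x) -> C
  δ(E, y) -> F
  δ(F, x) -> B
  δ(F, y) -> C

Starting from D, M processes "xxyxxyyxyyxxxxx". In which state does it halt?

D --x--> B
B --x--> E
E --y--> F
F --x--> B
B --x--> E
E --y--> F
F --y--> C
C --x--> D
D --y--> D
D --y--> D
D --x--> B
B --x--> E
E --x--> C
C --x--> D
D --x--> B

B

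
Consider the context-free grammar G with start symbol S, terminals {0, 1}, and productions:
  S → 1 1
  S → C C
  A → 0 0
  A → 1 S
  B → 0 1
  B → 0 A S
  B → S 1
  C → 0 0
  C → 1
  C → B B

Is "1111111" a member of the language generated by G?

yes

S ⇒ CC ⇒ BBC ⇒ S1BC ⇒ 111BC ⇒ 111S1C ⇒ 111111C ⇒ 1111111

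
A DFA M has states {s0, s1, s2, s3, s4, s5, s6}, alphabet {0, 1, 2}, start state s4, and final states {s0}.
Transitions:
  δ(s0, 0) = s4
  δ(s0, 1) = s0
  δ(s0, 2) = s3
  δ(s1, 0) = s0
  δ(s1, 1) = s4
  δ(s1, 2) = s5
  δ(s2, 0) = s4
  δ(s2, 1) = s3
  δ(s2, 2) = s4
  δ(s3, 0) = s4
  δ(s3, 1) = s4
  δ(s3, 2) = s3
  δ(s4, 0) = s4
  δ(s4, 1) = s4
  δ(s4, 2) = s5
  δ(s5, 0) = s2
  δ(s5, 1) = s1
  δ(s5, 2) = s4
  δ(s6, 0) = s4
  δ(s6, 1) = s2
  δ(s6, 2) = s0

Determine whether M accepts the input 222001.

rejected

s4 --2--> s5
s5 --2--> s4
s4 --2--> s5
s5 --0--> s2
s2 --0--> s4
s4 --1--> s4
End in state s4, which is not an accepting state.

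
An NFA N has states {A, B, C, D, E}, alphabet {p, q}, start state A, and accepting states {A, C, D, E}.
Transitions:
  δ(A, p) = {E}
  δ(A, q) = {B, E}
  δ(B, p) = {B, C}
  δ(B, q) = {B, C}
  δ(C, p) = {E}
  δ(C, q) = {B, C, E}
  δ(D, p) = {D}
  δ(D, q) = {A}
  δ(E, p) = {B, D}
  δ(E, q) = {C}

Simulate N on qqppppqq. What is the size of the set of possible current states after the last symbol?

3

Start: {A}
read q: {B, E}
read q: {B, C}
read p: {B, C, E}
read p: {B, C, D, E}
read p: {B, C, D, E}
read p: {B, C, D, E}
read q: {A, B, C, E}
read q: {B, C, E}
Final reachable set {B, C, E} has 3 states.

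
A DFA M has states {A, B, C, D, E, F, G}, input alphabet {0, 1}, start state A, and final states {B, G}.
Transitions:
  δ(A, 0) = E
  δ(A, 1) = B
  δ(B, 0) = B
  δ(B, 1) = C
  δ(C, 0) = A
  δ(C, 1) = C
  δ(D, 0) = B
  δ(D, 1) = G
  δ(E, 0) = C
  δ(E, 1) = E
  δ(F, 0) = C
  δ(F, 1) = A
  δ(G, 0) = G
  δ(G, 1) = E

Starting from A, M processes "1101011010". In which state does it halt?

A --1--> B
B --1--> C
C --0--> A
A --1--> B
B --0--> B
B --1--> C
C --1--> C
C --0--> A
A --1--> B
B --0--> B

B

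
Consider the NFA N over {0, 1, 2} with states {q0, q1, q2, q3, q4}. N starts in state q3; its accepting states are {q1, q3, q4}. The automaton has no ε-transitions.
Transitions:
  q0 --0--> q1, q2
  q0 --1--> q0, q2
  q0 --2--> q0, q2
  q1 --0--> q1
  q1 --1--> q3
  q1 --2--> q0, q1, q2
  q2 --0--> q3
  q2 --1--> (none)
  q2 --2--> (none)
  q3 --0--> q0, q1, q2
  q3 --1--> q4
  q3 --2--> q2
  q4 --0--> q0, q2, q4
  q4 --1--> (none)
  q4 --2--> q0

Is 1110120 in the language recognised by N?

Start: {q3}
read 1: {q4}
read 1: {}
The reachable set is empty and stays empty for the remaining 5 symbols.
Reachable ∩ accepting = {} — empty.

rejected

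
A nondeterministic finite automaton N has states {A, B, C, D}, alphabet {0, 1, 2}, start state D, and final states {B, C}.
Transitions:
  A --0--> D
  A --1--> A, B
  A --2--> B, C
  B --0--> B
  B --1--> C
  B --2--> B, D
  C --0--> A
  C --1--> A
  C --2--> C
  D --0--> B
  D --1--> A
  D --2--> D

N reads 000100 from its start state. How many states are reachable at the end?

Start: {D}
read 0: {B}
read 0: {B}
read 0: {B}
read 1: {C}
read 0: {A}
read 0: {D}
Final reachable set {D} has 1 state.

1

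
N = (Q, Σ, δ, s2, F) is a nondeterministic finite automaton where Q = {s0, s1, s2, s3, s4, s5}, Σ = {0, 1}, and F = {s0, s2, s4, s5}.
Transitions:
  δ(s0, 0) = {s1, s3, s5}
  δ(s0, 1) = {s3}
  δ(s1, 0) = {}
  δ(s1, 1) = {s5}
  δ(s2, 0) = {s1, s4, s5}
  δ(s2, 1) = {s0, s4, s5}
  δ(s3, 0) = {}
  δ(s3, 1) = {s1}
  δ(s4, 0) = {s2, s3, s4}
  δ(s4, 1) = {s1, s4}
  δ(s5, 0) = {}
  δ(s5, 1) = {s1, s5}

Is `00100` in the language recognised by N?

accepted

Start: {s2}
read 0: {s1, s4, s5}
read 0: {s2, s3, s4}
read 1: {s0, s1, s4, s5}
read 0: {s1, s2, s3, s4, s5}
read 0: {s1, s2, s3, s4, s5}
Reachable ∩ accepting = {s2, s4, s5} — nonempty.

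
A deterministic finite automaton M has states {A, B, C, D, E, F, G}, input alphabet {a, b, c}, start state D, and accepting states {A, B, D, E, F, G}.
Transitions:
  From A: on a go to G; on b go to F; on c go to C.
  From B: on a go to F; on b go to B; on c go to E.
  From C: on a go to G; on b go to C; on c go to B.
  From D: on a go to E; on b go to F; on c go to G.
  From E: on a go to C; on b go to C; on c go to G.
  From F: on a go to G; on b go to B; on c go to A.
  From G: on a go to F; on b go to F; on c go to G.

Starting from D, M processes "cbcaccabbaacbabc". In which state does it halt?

A

D --c--> G
G --b--> F
F --c--> A
A --a--> G
G --c--> G
G --c--> G
G --a--> F
F --b--> B
B --b--> B
B --a--> F
F --a--> G
G --c--> G
G --b--> F
F --a--> G
G --b--> F
F --c--> A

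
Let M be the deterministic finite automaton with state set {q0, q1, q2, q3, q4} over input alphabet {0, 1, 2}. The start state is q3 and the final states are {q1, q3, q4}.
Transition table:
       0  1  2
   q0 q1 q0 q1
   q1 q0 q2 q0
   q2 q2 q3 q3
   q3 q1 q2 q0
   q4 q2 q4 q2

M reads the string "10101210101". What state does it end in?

q3 --1--> q2
q2 --0--> q2
q2 --1--> q3
q3 --0--> q1
q1 --1--> q2
q2 --2--> q3
q3 --1--> q2
q2 --0--> q2
q2 --1--> q3
q3 --0--> q1
q1 --1--> q2

q2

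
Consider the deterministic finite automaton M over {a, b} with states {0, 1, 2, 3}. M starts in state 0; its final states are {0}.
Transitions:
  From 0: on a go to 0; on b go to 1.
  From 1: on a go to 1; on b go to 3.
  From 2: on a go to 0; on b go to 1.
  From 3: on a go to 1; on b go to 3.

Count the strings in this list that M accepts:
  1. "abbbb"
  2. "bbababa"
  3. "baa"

0

"abbbb": rejected
"bbababa": rejected
"baa": rejected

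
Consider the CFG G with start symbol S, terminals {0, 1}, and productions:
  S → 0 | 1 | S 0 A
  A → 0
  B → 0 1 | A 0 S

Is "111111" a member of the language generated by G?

no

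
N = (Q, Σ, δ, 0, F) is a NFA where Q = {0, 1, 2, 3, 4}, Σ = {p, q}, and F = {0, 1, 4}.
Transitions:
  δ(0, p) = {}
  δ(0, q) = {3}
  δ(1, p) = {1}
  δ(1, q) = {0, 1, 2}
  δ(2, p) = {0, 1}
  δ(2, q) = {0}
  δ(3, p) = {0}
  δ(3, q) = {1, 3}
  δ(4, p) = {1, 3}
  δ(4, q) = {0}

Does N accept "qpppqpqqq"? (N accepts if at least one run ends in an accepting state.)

Start: {0}
read q: {3}
read p: {0}
read p: {}
The reachable set is empty and stays empty for the remaining 6 symbols.
Reachable ∩ accepting = {} — empty.

rejected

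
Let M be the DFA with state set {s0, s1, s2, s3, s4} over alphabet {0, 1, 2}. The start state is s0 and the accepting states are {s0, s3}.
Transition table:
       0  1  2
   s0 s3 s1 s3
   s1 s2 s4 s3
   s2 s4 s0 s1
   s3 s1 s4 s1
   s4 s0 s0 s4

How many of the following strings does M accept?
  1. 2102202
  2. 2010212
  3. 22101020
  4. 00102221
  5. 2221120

0

2102202: rejected
2010212: rejected
22101020: rejected
00102221: rejected
2221120: rejected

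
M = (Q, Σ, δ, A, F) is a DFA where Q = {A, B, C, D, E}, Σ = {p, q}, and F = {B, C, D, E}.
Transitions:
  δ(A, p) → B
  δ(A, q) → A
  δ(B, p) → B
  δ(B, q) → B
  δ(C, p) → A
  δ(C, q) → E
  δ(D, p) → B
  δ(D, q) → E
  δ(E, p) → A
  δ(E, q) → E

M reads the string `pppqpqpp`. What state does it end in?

A --p--> B
B --p--> B
B --p--> B
B --q--> B
B --p--> B
B --q--> B
B --p--> B
B --p--> B

B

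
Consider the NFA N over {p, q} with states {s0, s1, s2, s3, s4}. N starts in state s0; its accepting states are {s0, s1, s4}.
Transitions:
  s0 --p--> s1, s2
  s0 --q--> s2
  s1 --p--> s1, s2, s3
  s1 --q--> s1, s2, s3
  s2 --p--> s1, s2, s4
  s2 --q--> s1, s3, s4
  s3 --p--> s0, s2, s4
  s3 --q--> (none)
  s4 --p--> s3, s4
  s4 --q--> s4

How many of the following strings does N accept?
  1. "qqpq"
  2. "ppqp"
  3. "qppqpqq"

3

"qqpq": accepted
"ppqp": accepted
"qppqpqq": accepted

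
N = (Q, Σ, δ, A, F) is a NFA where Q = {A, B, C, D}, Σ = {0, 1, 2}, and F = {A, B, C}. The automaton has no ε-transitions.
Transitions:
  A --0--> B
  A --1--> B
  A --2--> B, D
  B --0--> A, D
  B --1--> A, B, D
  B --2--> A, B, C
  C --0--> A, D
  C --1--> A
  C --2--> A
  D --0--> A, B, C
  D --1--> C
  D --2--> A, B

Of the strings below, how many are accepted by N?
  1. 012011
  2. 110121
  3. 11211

3

012011: accepted
110121: accepted
11211: accepted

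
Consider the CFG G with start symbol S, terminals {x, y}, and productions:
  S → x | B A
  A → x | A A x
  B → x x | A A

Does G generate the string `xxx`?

S ⇒ BA ⇒ xxA ⇒ xxx

yes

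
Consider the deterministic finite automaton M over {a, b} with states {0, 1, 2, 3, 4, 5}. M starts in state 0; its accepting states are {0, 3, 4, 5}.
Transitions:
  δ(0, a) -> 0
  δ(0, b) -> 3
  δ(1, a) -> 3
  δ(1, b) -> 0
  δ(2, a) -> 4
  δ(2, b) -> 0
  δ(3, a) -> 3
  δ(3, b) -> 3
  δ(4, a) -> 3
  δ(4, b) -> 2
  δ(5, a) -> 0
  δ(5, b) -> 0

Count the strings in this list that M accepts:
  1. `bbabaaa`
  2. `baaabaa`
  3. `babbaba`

3

`bbabaaa`: accepted
`baaabaa`: accepted
`babbaba`: accepted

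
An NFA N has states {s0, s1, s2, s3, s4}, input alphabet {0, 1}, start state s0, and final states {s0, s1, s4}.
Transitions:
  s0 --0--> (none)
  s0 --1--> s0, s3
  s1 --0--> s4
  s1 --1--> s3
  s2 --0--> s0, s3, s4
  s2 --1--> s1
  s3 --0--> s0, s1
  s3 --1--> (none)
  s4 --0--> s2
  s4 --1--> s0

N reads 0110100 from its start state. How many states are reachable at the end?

0

Start: {s0}
read 0: {}
The reachable set is empty and stays empty for the remaining 6 symbols.
Final reachable set {} has 0 states.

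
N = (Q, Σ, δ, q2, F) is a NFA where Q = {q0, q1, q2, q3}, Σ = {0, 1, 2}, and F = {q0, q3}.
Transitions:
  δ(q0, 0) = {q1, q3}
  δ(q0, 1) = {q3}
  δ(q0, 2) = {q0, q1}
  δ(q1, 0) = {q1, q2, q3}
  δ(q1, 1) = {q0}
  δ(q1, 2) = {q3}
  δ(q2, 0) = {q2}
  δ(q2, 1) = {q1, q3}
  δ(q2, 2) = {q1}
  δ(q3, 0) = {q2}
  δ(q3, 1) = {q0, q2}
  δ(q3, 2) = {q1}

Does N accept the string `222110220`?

rejected

Start: {q2}
read 2: {q1}
read 2: {q3}
read 2: {q1}
read 1: {q0}
read 1: {q3}
read 0: {q2}
read 2: {q1}
read 2: {q3}
read 0: {q2}
Reachable ∩ accepting = {} — empty.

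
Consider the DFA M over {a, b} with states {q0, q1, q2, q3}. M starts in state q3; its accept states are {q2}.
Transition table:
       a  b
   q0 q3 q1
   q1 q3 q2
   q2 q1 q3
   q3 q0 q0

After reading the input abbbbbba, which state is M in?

q1

q3 --a--> q0
q0 --b--> q1
q1 --b--> q2
q2 --b--> q3
q3 --b--> q0
q0 --b--> q1
q1 --b--> q2
q2 --a--> q1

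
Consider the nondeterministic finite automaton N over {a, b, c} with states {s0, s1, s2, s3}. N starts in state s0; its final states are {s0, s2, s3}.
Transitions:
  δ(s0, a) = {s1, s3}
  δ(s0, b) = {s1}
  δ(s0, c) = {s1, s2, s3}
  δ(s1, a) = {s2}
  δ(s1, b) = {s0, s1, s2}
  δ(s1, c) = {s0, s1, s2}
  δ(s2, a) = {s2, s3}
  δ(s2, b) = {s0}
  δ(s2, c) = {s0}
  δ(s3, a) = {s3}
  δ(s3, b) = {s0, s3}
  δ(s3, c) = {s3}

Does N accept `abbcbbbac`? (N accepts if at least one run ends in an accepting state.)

accepted

Start: {s0}
read a: {s1, s3}
read b: {s0, s1, s2, s3}
read b: {s0, s1, s2, s3}
read c: {s0, s1, s2, s3}
read b: {s0, s1, s2, s3}
read b: {s0, s1, s2, s3}
read b: {s0, s1, s2, s3}
read a: {s1, s2, s3}
read c: {s0, s1, s2, s3}
Reachable ∩ accepting = {s0, s2, s3} — nonempty.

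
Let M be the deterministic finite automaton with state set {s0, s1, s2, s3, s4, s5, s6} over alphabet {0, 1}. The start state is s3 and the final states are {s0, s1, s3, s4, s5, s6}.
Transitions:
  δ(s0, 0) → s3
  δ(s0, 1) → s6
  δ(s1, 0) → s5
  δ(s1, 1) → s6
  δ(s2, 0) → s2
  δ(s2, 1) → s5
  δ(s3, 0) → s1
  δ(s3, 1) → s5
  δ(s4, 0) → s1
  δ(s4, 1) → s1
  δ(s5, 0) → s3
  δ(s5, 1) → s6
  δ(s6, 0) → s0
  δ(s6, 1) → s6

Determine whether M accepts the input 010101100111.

s3 --0--> s1
s1 --1--> s6
s6 --0--> s0
s0 --1--> s6
s6 --0--> s0
s0 --1--> s6
s6 --1--> s6
s6 --0--> s0
s0 --0--> s3
s3 --1--> s5
s5 --1--> s6
s6 --1--> s6
End in state s6, which is an accepting state.

accepted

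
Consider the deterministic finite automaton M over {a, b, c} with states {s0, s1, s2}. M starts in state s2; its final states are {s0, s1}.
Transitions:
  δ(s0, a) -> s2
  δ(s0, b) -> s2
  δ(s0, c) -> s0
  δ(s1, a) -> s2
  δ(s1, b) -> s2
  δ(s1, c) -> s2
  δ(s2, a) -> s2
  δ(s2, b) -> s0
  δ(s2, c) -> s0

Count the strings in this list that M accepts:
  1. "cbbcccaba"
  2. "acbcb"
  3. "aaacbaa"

"cbbcccaba": rejected
"acbcb": rejected
"aaacbaa": rejected

0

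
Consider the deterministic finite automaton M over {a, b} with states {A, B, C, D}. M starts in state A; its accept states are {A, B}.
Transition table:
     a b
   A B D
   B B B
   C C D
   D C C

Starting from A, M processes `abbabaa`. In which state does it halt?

B

A --a--> B
B --b--> B
B --b--> B
B --a--> B
B --b--> B
B --a--> B
B --a--> B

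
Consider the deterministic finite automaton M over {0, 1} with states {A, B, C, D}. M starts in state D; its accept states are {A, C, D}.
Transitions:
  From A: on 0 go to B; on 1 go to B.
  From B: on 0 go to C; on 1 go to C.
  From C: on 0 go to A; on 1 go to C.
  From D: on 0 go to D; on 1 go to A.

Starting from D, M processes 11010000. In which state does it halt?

A

D --1--> A
A --1--> B
B --0--> C
C --1--> C
C --0--> A
A --0--> B
B --0--> C
C --0--> A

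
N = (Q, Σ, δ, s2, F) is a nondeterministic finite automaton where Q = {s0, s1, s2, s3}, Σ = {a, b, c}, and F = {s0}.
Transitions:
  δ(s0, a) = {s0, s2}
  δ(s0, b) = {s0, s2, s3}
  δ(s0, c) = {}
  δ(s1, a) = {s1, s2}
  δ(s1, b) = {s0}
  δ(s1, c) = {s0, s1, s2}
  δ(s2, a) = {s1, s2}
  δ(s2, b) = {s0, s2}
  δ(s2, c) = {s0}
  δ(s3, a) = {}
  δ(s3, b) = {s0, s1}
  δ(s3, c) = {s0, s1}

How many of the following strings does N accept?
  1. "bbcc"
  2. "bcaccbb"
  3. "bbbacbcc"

2

"bbcc": accepted
"bcaccbb": rejected
"bbbacbcc": accepted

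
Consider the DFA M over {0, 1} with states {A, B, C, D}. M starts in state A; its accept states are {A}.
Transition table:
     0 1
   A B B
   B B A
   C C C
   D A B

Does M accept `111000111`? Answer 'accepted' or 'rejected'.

A --1--> B
B --1--> A
A --1--> B
B --0--> B
B --0--> B
B --0--> B
B --1--> A
A --1--> B
B --1--> A
End in state A, which is an accepting state.

accepted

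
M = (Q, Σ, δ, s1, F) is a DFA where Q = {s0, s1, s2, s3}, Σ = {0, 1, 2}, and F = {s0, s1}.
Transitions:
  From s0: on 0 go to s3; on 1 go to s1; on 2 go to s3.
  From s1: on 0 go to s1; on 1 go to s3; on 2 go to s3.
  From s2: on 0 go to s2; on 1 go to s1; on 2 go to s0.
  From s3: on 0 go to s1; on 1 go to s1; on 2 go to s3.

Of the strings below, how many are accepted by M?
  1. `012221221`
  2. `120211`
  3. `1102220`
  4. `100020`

`012221221`: accepted
`120211`: rejected
`1102220`: accepted
`100020`: accepted

3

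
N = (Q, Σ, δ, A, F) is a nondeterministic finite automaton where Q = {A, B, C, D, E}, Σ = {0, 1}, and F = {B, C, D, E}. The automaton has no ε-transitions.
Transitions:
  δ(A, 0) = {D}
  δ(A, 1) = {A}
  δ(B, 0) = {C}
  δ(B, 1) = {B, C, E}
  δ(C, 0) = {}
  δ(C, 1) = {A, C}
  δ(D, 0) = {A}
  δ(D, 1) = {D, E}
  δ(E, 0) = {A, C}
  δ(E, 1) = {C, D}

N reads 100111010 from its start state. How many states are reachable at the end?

2

Start: {A}
read 1: {A}
read 0: {D}
read 0: {A}
read 1: {A}
read 1: {A}
read 1: {A}
read 0: {D}
read 1: {D, E}
read 0: {A, C}
Final reachable set {A, C} has 2 states.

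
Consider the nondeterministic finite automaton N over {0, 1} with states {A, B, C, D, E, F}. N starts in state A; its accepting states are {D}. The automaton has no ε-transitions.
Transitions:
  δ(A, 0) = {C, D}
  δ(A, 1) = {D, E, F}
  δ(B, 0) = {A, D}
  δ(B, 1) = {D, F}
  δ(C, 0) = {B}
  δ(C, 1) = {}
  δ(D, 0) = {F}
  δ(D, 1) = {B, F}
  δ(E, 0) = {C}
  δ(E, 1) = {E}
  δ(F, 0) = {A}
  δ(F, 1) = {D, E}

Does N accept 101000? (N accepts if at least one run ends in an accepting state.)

Start: {A}
read 1: {D, E, F}
read 0: {A, C, F}
read 1: {D, E, F}
read 0: {A, C, F}
read 0: {A, B, C, D}
read 0: {A, B, C, D, F}
Reachable ∩ accepting = {D} — nonempty.

accepted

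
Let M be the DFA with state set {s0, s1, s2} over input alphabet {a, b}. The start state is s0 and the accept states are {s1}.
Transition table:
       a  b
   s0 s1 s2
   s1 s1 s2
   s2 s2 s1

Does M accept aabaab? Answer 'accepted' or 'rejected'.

s0 --a--> s1
s1 --a--> s1
s1 --b--> s2
s2 --a--> s2
s2 --a--> s2
s2 --b--> s1
End in state s1, which is an accepting state.

accepted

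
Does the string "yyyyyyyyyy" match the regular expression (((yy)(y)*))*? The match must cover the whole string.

Split into 5 pieces yy · yy · yy · yy · yy; each matches ((yy)(y)*).

yes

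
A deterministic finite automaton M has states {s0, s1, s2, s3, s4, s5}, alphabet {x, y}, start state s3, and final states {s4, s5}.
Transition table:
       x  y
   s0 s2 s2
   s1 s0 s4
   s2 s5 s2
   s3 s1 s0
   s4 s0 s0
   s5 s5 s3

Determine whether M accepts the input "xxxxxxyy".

s3 --x--> s1
s1 --x--> s0
s0 --x--> s2
s2 --x--> s5
s5 --x--> s5
s5 --x--> s5
s5 --y--> s3
s3 --y--> s0
End in state s0, which is not an accepting state.

rejected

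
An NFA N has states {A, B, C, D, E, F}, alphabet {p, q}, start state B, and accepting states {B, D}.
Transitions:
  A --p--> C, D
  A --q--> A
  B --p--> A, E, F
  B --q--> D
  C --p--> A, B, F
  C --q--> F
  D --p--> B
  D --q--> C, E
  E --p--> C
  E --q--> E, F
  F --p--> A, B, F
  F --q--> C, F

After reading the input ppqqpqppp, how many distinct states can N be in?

Start: {B}
read p: {A, E, F}
read p: {A, B, C, D, F}
read q: {A, C, D, E, F}
read q: {A, C, E, F}
read p: {A, B, C, D, F}
read q: {A, C, D, E, F}
read p: {A, B, C, D, F}
read p: {A, B, C, D, E, F}
read p: {A, B, C, D, E, F}
Final reachable set {A, B, C, D, E, F} has 6 states.

6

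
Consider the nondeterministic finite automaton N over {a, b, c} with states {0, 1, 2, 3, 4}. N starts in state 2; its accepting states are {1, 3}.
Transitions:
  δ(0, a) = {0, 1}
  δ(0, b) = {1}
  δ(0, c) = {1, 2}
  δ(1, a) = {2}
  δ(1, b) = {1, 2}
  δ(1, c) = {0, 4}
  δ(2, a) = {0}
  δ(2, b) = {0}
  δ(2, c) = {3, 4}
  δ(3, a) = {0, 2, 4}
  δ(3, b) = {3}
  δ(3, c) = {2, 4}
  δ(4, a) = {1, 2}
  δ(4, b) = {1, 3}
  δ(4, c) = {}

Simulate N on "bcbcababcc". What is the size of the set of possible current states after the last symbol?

5

Start: {2}
read b: {0}
read c: {1, 2}
read b: {0, 1, 2}
read c: {0, 1, 2, 3, 4}
read a: {0, 1, 2, 4}
read b: {0, 1, 2, 3}
read a: {0, 1, 2, 4}
read b: {0, 1, 2, 3}
read c: {0, 1, 2, 3, 4}
read c: {0, 1, 2, 3, 4}
Final reachable set {0, 1, 2, 3, 4} has 5 states.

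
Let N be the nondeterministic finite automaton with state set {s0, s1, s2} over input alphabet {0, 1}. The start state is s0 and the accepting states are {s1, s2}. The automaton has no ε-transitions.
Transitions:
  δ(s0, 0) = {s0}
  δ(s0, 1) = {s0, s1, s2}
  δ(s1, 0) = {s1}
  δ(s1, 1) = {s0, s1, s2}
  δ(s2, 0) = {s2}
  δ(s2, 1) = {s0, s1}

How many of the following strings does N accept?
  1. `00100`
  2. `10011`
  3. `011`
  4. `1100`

`00100`: accepted
`10011`: accepted
`011`: accepted
`1100`: accepted

4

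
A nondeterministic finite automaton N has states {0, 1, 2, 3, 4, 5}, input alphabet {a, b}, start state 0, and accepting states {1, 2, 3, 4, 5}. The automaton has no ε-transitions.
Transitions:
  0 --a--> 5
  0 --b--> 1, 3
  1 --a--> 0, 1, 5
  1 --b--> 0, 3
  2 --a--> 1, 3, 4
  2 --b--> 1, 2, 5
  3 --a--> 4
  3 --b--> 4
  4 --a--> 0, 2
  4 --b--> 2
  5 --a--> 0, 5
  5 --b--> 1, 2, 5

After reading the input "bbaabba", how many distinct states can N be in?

Start: {0}
read b: {1, 3}
read b: {0, 3, 4}
read a: {0, 2, 4, 5}
read a: {0, 1, 2, 3, 4, 5}
read b: {0, 1, 2, 3, 4, 5}
read b: {0, 1, 2, 3, 4, 5}
read a: {0, 1, 2, 3, 4, 5}
Final reachable set {0, 1, 2, 3, 4, 5} has 6 states.

6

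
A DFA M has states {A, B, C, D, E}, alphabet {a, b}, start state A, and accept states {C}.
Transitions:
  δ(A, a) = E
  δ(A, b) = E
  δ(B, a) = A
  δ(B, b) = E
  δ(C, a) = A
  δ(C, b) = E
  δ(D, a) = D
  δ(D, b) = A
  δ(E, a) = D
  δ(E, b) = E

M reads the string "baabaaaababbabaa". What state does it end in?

D

A --b--> E
E --a--> D
D --a--> D
D --b--> A
A --a--> E
E --a--> D
D --a--> D
D --a--> D
D --b--> A
A --a--> E
E --b--> E
E --b--> E
E --a--> D
D --b--> A
A --a--> E
E --a--> D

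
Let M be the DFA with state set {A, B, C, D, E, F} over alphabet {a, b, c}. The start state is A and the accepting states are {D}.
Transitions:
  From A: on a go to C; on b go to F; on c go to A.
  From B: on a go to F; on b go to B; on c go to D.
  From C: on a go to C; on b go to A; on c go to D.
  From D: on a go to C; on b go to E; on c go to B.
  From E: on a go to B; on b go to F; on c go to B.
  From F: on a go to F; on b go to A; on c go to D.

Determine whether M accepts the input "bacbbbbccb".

A --b--> F
F --a--> F
F --c--> D
D --b--> E
E --b--> F
F --b--> A
A --b--> F
F --c--> D
D --c--> B
B --b--> B
End in state B, which is not an accepting state.

rejected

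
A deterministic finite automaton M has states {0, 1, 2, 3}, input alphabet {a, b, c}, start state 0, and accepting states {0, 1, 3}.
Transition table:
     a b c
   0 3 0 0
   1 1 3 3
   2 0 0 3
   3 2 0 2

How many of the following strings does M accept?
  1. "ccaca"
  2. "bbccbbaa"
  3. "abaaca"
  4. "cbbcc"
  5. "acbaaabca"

3

"ccaca": accepted
"bbccbbaa": rejected
"abaaca": rejected
"cbbcc": accepted
"acbaaabca": accepted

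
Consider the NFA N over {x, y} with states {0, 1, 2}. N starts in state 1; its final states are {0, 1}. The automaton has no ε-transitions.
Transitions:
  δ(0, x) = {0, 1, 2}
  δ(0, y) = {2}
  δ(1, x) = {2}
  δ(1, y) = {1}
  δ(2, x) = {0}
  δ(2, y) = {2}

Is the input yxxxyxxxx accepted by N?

accepted

Start: {1}
read y: {1}
read x: {2}
read x: {0}
read x: {0, 1, 2}
read y: {1, 2}
read x: {0, 2}
read x: {0, 1, 2}
read x: {0, 1, 2}
read x: {0, 1, 2}
Reachable ∩ accepting = {0, 1} — nonempty.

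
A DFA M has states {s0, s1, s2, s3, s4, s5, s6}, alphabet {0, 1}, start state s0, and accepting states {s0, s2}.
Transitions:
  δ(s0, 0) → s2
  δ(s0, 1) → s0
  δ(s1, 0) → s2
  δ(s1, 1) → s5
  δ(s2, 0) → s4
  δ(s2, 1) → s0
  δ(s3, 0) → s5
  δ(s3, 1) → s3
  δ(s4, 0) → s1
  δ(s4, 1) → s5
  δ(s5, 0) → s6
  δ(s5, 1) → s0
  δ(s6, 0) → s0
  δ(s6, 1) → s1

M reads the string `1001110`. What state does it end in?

s0 --1--> s0
s0 --0--> s2
s2 --0--> s4
s4 --1--> s5
s5 --1--> s0
s0 --1--> s0
s0 --0--> s2

s2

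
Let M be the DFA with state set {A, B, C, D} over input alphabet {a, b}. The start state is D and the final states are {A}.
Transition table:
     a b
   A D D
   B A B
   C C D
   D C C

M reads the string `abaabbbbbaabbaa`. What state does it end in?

C

D --a--> C
C --b--> D
D --a--> C
C --a--> C
C --b--> D
D --b--> C
C --b--> D
D --b--> C
C --b--> D
D --a--> C
C --a--> C
C --b--> D
D --b--> C
C --a--> C
C --a--> C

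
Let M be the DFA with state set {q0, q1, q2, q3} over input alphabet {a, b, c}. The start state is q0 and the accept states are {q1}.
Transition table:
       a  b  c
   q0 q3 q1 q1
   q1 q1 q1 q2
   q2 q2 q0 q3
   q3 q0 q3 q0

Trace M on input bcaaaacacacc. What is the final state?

q0 --b--> q1
q1 --c--> q2
q2 --a--> q2
q2 --a--> q2
q2 --a--> q2
q2 --a--> q2
q2 --c--> q3
q3 --a--> q0
q0 --c--> q1
q1 --a--> q1
q1 --c--> q2
q2 --c--> q3

q3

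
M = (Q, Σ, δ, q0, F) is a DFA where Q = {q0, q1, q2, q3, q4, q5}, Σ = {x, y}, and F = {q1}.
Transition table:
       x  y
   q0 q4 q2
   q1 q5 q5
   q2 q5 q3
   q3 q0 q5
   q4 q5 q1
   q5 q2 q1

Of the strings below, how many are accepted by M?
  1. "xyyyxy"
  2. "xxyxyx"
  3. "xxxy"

"xyyyxy": accepted
"xxyxyx": rejected
"xxxy": rejected

1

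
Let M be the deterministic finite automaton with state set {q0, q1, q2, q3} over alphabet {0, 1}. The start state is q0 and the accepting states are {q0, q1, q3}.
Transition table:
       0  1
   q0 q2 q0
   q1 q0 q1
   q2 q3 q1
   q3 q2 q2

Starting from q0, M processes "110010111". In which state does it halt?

q1

q0 --1--> q0
q0 --1--> q0
q0 --0--> q2
q2 --0--> q3
q3 --1--> q2
q2 --0--> q3
q3 --1--> q2
q2 --1--> q1
q1 --1--> q1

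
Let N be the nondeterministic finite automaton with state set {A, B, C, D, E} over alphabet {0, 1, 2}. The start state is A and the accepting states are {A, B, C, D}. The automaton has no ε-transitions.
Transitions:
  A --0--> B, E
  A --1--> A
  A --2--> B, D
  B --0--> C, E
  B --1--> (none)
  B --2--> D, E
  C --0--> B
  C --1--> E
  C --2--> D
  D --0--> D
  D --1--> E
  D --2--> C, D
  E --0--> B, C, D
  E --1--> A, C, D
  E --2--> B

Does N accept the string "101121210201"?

Start: {A}
read 1: {A}
read 0: {B, E}
read 1: {A, C, D}
read 1: {A, E}
read 2: {B, D}
read 1: {E}
read 2: {B}
read 1: {}
The reachable set is empty and stays empty for the remaining 4 symbols.
Reachable ∩ accepting = {} — empty.

rejected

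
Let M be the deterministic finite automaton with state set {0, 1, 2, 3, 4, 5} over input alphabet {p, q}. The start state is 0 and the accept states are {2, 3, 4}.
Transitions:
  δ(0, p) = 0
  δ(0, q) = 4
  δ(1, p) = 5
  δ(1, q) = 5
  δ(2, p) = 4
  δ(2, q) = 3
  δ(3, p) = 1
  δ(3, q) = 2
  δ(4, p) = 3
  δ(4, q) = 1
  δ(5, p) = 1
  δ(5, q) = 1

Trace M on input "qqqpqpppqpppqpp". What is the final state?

5

0 --q--> 4
4 --q--> 1
1 --q--> 5
5 --p--> 1
1 --q--> 5
5 --p--> 1
1 --p--> 5
5 --p--> 1
1 --q--> 5
5 --p--> 1
1 --p--> 5
5 --p--> 1
1 --q--> 5
5 --p--> 1
1 --p--> 5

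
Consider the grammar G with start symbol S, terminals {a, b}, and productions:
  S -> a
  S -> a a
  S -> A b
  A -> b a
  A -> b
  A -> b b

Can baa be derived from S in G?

no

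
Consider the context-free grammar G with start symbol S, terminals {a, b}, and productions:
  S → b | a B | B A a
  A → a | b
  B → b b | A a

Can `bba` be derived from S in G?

no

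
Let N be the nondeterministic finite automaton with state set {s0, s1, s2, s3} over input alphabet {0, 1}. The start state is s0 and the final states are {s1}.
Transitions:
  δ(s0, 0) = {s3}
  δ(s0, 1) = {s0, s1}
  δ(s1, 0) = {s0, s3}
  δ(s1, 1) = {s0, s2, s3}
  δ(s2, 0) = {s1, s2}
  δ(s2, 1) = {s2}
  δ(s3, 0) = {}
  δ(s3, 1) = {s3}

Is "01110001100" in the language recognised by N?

Start: {s0}
read 0: {s3}
read 1: {s3}
read 1: {s3}
read 1: {s3}
read 0: {}
The reachable set is empty and stays empty for the remaining 6 symbols.
Reachable ∩ accepting = {} — empty.

rejected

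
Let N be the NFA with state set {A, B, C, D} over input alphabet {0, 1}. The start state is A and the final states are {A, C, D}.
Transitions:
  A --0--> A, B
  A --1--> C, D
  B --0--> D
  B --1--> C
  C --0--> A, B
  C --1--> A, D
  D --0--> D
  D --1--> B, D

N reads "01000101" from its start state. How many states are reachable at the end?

Start: {A}
read 0: {A, B}
read 1: {C, D}
read 0: {A, B, D}
read 0: {A, B, D}
read 0: {A, B, D}
read 1: {B, C, D}
read 0: {A, B, D}
read 1: {B, C, D}
Final reachable set {B, C, D} has 3 states.

3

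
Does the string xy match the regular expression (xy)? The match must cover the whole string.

Split as x·y: x matches x and y matches y.

yes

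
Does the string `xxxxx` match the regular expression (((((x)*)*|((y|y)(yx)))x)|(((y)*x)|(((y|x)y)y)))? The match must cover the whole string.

yes

The left alternative ((((x)*)*|((y|y)(yx)))x) matches xxxxx.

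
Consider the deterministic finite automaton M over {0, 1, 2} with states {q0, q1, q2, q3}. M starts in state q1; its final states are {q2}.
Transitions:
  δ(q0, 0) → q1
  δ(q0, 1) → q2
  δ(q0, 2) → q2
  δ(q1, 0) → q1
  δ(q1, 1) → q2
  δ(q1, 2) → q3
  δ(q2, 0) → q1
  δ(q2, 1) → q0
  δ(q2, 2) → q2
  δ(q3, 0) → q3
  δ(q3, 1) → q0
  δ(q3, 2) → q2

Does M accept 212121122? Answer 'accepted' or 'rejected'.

q1 --2--> q3
q3 --1--> q0
q0 --2--> q2
q2 --1--> q0
q0 --2--> q2
q2 --1--> q0
q0 --1--> q2
q2 --2--> q2
q2 --2--> q2
End in state q2, which is an accepting state.

accepted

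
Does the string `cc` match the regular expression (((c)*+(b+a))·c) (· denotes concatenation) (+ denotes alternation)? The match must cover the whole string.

yes

Split as c·c: ((c)*+(b+a)) matches c and c matches c.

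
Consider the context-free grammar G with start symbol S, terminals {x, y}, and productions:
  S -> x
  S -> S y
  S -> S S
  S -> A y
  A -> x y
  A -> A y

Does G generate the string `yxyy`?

no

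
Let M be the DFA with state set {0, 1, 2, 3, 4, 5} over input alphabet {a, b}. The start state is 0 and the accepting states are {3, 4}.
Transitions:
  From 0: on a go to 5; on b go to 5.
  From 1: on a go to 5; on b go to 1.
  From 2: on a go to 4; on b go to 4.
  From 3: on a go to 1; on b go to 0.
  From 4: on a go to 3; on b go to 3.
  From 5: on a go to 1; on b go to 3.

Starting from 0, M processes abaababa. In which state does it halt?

5

0 --a--> 5
5 --b--> 3
3 --a--> 1
1 --a--> 5
5 --b--> 3
3 --a--> 1
1 --b--> 1
1 --a--> 5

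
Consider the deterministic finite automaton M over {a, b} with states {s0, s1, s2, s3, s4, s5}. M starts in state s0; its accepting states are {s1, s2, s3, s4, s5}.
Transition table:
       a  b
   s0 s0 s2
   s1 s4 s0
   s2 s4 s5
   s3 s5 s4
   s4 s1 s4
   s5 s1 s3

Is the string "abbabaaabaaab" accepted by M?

accepted

s0 --a--> s0
s0 --b--> s2
s2 --b--> s5
s5 --a--> s1
s1 --b--> s0
s0 --a--> s0
s0 --a--> s0
s0 --a--> s0
s0 --b--> s2
s2 --a--> s4
s4 --a--> s1
s1 --a--> s4
s4 --b--> s4
End in state s4, which is an accepting state.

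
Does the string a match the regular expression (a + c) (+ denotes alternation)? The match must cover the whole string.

yes

The left alternative a matches a.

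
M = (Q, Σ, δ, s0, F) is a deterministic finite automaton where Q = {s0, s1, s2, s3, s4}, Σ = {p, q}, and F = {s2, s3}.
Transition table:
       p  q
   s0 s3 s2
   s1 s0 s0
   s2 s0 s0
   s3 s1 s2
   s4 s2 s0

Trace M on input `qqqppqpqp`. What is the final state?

s0 --q--> s2
s2 --q--> s0
s0 --q--> s2
s2 --p--> s0
s0 --p--> s3
s3 --q--> s2
s2 --p--> s0
s0 --q--> s2
s2 --p--> s0

s0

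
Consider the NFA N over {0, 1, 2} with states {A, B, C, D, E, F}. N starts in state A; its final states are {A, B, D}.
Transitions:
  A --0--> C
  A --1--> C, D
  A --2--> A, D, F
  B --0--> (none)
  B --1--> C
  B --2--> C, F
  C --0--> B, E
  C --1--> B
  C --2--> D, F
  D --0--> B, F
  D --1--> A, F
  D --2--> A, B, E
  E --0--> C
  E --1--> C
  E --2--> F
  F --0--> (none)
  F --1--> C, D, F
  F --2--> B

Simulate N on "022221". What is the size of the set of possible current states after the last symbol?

4

Start: {A}
read 0: {C}
read 2: {D, F}
read 2: {A, B, E}
read 2: {A, C, D, F}
read 2: {A, B, D, E, F}
read 1: {A, C, D, F}
Final reachable set {A, C, D, F} has 4 states.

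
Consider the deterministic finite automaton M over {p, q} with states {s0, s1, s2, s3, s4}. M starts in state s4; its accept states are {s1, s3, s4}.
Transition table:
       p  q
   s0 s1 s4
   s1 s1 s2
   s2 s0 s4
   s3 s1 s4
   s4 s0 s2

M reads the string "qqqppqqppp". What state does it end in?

s1

s4 --q--> s2
s2 --q--> s4
s4 --q--> s2
s2 --p--> s0
s0 --p--> s1
s1 --q--> s2
s2 --q--> s4
s4 --p--> s0
s0 --p--> s1
s1 --p--> s1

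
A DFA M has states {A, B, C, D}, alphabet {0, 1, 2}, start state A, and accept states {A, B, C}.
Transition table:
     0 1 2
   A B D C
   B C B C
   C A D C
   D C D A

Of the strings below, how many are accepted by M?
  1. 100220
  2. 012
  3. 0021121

2

100220: accepted
012: accepted
0021121: rejected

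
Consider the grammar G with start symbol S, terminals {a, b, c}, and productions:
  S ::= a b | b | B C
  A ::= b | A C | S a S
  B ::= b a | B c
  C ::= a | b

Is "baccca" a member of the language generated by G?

S ⇒ BC ⇒ BcC ⇒ BccC ⇒ BcccC ⇒ bacccC ⇒ baccca

yes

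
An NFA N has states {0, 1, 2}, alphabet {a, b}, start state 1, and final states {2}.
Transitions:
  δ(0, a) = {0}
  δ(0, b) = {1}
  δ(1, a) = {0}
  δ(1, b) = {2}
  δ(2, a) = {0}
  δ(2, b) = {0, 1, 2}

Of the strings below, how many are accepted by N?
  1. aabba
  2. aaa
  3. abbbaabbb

aabba: rejected
aaa: rejected
abbbaabbb: accepted

1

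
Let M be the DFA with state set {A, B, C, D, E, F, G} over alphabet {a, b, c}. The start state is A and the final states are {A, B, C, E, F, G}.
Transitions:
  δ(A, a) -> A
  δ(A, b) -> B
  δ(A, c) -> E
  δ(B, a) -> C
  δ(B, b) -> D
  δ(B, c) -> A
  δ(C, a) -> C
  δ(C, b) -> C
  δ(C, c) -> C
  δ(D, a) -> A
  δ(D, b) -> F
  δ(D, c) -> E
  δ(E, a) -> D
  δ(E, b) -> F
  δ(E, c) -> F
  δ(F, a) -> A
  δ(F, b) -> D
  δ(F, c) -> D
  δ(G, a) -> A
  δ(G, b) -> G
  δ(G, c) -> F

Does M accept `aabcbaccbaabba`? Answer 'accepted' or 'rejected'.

accepted

A --a--> A
A --a--> A
A --b--> B
B --c--> A
A --b--> B
B --a--> C
C --c--> C
C --c--> C
C --b--> C
C --a--> C
C --a--> C
C --b--> C
C --b--> C
C --a--> C
End in state C, which is an accepting state.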